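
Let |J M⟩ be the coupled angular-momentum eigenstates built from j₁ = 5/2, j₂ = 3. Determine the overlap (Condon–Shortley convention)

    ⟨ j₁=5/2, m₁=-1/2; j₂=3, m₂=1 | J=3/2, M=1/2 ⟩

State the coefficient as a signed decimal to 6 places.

triangle: 4!*1!*2!/8! = 48/40320
(j±m)!: 2!*3!*4!*2!*2!*1! = 1152
prefactor² = (2J+1)*Δ*N² = 192/35
  k=2: +1/(2!*2!*1!*2!*0!*0!) = 1/8
  k=3: −1/(3!*1!*0!*1!*1!*1!) = -1/6
Σ = -1/24  ⇒  CG² = 192/35*(-1/24)² = 1/105
CG = −√(1/105) = -0.097590

−√(1/105) ≈ -0.097590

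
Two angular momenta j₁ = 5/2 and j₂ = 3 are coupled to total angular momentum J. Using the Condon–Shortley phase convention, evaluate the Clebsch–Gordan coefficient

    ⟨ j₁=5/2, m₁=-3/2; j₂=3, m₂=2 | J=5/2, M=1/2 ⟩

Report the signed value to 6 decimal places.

-0.267261

j₁+j₂−J=3  J+j₁−j₂=2  J−j₁+j₂=3  j₁+j₂+J+1=9
(j₁±m₁, j₂±m₂, J±M) = (1,4,5,1,3,2)
P² = 288/7
sum k=2..3:
  [2] +1/24 = 1/24
  [3] −1/12 = -1/12
S = -1/24
C² = P²·S² = 1/14 ; C = -0.267261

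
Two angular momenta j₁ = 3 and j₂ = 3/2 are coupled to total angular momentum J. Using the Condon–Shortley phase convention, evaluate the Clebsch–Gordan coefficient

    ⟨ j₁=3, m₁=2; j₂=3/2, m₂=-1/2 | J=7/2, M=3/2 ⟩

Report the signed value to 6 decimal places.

+√(3/7) ≈ +0.654654

triangle: 1!*5!*2!/9! = 240/362880
(j±m)!: 5!*1!*1!*2!*5!*2! = 57600
prefactor² = (2J+1)*Δ*N² = 6400/21
  k=0: +1/(0!*1!*1!*1!*4!*1!) = 1/24
  k=1: −1/(1!*0!*0!*0!*5!*2!) = -1/240
Σ = 3/80  ⇒  CG² = 6400/21*3/80² = 3/7
CG = +√(3/7) = +0.654654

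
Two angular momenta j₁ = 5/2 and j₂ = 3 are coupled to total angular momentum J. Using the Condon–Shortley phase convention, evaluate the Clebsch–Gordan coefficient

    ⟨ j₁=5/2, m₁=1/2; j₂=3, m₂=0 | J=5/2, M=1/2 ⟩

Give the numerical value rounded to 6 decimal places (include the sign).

√[6·3!2!3!/9! · 3!2!3!3!3!2!] = √(216/35)
  +(−1)^0/∏(0,3,2,3,0,0)! = 1/72  (running 1/72)
  +(−1)^1/∏(1,2,1,2,1,1)! = -1/4  (running -17/72)
  +(−1)^2/∏(2,1,0,1,2,2)! = 1/8  (running -1/9)
⟨..|..⟩ = √(216/35)·(-1/9) = -0.276026

−√(8/105) ≈ -0.276026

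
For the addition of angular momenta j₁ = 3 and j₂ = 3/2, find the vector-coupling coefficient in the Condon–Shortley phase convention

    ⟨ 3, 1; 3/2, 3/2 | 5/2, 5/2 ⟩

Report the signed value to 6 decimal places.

+0.327327

triangle: 2!·4!·1!/8! = 48/40320
(j±m)!: 4!·2!·3!·0!·5!·0! = 34560
prefactor² = (2J+1)·Δ·N² = 1728/7
  k=2: +1/(2!·0!·0!·1!·4!·0!) = 1/48
Σ = 1/48  ⇒  CG² = 1728/7·1/48² = 3/28
CG = +√(3/28) = +0.327327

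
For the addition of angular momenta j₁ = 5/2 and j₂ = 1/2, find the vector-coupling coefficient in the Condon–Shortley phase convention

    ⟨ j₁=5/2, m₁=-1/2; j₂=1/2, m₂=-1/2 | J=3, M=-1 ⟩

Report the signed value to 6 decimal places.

+0.816497  (= +√(2/3))

j₁+j₂−J=0  J+j₁−j₂=5  J−j₁+j₂=1  j₁+j₂+J+1=7
(j₁±m₁, j₂±m₂, J±M) = (2,3,0,1,2,4)
P² = 96
sum k=0..0:
  [0] +1/12 = 1/12
S = 1/12
C² = P²·S² = 2/3 ; C = +0.816497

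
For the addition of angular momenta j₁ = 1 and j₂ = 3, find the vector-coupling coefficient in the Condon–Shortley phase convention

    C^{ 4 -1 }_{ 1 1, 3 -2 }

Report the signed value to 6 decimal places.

j₁+j₂−J=0  J+j₁−j₂=2  J−j₁+j₂=6  j₁+j₂+J+1=9
(j₁±m₁, j₂±m₂, J±M) = (2,0,1,5,3,5)
P² = 43200/7
sum k=0..0:
  [0] +1/240 = 1/240
S = 1/240
C² = P²·S² = 3/28 ; C = +0.327327

+0.327327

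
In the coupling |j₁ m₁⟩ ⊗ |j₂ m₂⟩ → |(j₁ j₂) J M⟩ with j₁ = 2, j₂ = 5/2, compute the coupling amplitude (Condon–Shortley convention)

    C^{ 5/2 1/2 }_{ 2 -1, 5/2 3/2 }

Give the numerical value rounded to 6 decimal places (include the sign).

√[6·2!2!3!/8! · 1!3!4!1!3!2!] = √(216/35)
  +(−1)^1/∏(1,1,2,3,0,0)! = -1/12  (running -1/12)
  +(−1)^2/∏(2,0,1,2,1,1)! = 1/4  (running 1/6)
⟨..|..⟩ = √(216/35)·(1/6) = +0.414039

+√(6/35) ≈ +0.414039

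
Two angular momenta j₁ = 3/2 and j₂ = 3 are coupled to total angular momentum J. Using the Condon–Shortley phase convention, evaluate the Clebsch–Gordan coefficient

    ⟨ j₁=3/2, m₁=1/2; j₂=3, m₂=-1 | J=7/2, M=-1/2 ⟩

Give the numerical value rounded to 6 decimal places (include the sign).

triangle: 1!·2!·5!/9! = 240/362880
(j±m)!: 2!·1!·2!·4!·3!·4! = 13824
prefactor² = (2J+1)·Δ·N² = 512/7
  k=0: +1/(0!·1!·1!·2!·1!·3!) = 1/12
  k=1: −1/(1!·0!·0!·1!·2!·4!) = -1/48
Σ = 1/16  ⇒  CG² = 512/7·1/16² = 2/7
CG = +√(2/7) = +0.534522

+0.534522  (= +√(2/7))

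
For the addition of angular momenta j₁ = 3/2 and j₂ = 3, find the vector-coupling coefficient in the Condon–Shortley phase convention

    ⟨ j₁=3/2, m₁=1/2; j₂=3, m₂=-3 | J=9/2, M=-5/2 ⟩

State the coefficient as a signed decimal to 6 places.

+√(1/12) ≈ +0.288675

triangle: 0!×3!×6!/10! = 4320/3628800
(j±m)!: 2!×1!×0!×6!×2!×7! = 14515200
prefactor² = (2J+1)×Δ×N² = 172800
  k=0: +1/(0!×0!×1!×0!×2!×6!) = 1/1440
Σ = 1/1440  ⇒  CG² = 172800×1/1440² = 1/12
CG = +√(1/12) = +0.288675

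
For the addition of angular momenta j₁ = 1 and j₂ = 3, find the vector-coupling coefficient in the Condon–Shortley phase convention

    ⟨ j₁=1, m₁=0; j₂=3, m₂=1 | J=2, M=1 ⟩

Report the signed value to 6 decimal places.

-0.617213

j₁+j₂−J=2  J+j₁−j₂=0  J−j₁+j₂=4  j₁+j₂+J+1=7
(j₁±m₁, j₂±m₂, J±M) = (1,1,4,2,3,1)
P² = 96/7
sum k=1..1:
  [1] −1/6 = -1/6
S = -1/6
C² = P²·S² = 8/21 ; C = -0.617213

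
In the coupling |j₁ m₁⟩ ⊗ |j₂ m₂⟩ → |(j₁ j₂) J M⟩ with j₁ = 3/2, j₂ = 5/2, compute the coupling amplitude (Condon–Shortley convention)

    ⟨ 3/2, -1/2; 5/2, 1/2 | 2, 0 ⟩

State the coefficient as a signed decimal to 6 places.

√[5·2!1!3!/7! · 1!2!3!2!2!2!] = √(8/7)
  +(−1)^1/∏(1,1,1,2,0,1)! = -1/2  (running -1/2)
  +(−1)^2/∏(2,0,0,1,1,2)! = 1/4  (running -1/4)
⟨..|..⟩ = √(8/7)·(-1/4) = -0.267261

−√(1/14) ≈ -0.267261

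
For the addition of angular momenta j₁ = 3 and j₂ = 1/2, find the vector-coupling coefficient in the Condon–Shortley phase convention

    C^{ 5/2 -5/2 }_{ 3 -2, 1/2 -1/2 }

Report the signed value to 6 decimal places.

√[6·1!5!0!/7! · 1!5!0!1!0!5!] = √(14400/7)
  +(−1)^0/∏(0,1,5,0,0,0)! = 1/120  (running 1/120)
⟨..|..⟩ = √(14400/7)·(1/120) = +0.377964

+√(1/7) ≈ +0.377964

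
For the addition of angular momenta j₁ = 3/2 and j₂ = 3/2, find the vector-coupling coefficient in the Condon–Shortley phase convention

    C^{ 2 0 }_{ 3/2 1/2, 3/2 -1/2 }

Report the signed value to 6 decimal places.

triangle: 1!×2!×2!/6! = 4/720
(j±m)!: 2!×1!×1!×2!×2!×2! = 16
prefactor² = (2J+1)×Δ×N² = 4/9
  k=0: +1/(0!×1!×1!×1!×1!×1!) = 1
  k=1: −1/(1!×0!×0!×0!×2!×2!) = -1/4
Σ = 3/4  ⇒  CG² = 4/9×3/4² = 1/4
CG = +√(1/4) = +0.500000

+√(1/4) ≈ +0.500000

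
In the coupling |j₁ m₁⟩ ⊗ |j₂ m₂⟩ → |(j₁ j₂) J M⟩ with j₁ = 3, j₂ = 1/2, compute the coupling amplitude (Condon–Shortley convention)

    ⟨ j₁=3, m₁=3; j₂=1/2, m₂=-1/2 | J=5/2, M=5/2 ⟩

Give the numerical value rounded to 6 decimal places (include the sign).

√[6·1!5!0!/7! · 6!0!0!1!5!0!] = √(86400/7)
  +(−1)^0/∏(0,1,0,0,5,0)! = 1/120  (running 1/120)
⟨..|..⟩ = √(86400/7)·(1/120) = +0.925820

+0.925820  (= +√(6/7))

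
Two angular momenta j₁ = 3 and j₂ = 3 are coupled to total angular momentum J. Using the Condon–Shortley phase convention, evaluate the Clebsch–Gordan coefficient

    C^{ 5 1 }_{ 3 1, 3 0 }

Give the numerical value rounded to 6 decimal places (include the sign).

+0.345033  (= +√(5/42))

√[11·1!5!5!/12! · 4!2!3!3!6!4!] = √(69120/7)
  +(−1)^0/∏(0,1,2,3,3,2)! = 1/144  (running 1/144)
  +(−1)^1/∏(1,0,1,2,4,3)! = -1/288  (running 1/288)
⟨..|..⟩ = √(69120/7)·(1/288) = +0.345033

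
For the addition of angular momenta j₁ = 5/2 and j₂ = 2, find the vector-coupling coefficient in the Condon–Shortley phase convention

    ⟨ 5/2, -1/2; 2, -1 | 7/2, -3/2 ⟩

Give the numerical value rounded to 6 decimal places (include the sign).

+√(2/21) ≈ +0.308607

triangle: 1!×4!×3!/9! = 144/362880
(j±m)!: 2!×3!×1!×3!×2!×5! = 17280
prefactor² = (2J+1)×Δ×N² = 384/7
  k=0: +1/(0!×1!×3!×1!×1!×2!) = 1/12
  k=1: −1/(1!×0!×2!×0!×2!×3!) = -1/24
Σ = 1/24  ⇒  CG² = 384/7×1/24² = 2/21
CG = +√(2/21) = +0.308607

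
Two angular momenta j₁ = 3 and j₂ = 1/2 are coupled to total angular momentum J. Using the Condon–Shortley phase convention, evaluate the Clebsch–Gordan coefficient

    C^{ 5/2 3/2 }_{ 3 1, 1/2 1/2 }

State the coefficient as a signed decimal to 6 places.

triangle: 1!×5!×0!/7! = 120/5040
(j±m)!: 4!×2!×1!×0!×4!×1! = 1152
prefactor² = (2J+1)×Δ×N² = 1152/7
  k=1: −1/(1!×0!×1!×0!×4!×0!) = -1/24
Σ = -1/24  ⇒  CG² = 1152/7×(-1/24)² = 2/7
CG = −√(2/7) = -0.534522

−√(2/7) ≈ -0.534522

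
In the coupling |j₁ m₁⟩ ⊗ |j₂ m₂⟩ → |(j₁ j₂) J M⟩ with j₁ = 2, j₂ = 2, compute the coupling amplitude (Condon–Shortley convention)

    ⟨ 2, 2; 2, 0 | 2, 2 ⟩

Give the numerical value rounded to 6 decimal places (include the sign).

+√(2/7) ≈ +0.534522

triangle: 2!×2!×2!/7! = 8/5040
(j±m)!: 4!×0!×2!×2!×4!×0! = 2304
prefactor² = (2J+1)×Δ×N² = 128/7
  k=0: +1/(0!×2!×0!×2!×2!×0!) = 1/8
Σ = 1/8  ⇒  CG² = 128/7×1/8² = 2/7
CG = +√(2/7) = +0.534522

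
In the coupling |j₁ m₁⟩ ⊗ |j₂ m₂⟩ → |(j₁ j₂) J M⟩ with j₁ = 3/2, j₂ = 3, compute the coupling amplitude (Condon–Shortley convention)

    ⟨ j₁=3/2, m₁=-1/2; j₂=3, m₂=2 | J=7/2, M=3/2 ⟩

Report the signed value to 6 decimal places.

triangle: 1!×2!×5!/9! = 240/362880
(j±m)!: 1!×2!×5!×1!×5!×2! = 57600
prefactor² = (2J+1)×Δ×N² = 6400/21
  k=0: +1/(0!×1!×2!×5!×0!×0!) = 1/240
  k=1: −1/(1!×0!×1!×4!×1!×1!) = -1/24
Σ = -3/80  ⇒  CG² = 6400/21×(-3/80)² = 3/7
CG = −√(3/7) = -0.654654

−√(3/7) = -0.654654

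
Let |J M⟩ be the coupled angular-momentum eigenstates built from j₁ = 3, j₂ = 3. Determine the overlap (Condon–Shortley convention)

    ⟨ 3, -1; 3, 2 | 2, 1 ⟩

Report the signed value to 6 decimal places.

-0.422577

√[5·4!2!2!/9! · 2!4!5!1!3!1!] = √(320/7)
  +(−1)^3/∏(3,1,1,2,1,0)! = -1/12  (running -1/12)
  +(−1)^4/∏(4,0,0,1,2,1)! = 1/48  (running -1/16)
⟨..|..⟩ = √(320/7)·(-1/16) = -0.422577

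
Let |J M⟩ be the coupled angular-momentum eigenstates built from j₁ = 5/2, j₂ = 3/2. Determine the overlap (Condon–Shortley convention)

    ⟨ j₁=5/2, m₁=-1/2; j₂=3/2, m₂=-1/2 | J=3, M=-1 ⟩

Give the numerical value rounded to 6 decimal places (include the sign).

√[7·1!4!2!/8! · 2!3!1!2!2!4!] = √(48/5)
  +(−1)^0/∏(0,1,3,1,1,1)! = 1/6  (running 1/6)
  +(−1)^1/∏(1,0,2,0,2,2)! = -1/8  (running 1/24)
⟨..|..⟩ = √(48/5)·(1/24) = +0.129099

+√(1/60) ≈ +0.129099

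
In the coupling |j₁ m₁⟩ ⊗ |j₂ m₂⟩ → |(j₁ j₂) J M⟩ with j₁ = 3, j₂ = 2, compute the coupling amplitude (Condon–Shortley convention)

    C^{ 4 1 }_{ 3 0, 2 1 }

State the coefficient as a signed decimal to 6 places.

triangle: 1!·5!·3!/10! = 720/3628800
(j±m)!: 3!·3!·3!·1!·5!·3! = 155520
prefactor² = (2J+1)·Δ·N² = 1944/7
  k=0: +1/(0!·1!·3!·3!·2!·0!) = 1/72
  k=1: −1/(1!·0!·2!·2!·3!·1!) = -1/24
Σ = -1/36  ⇒  CG² = 1944/7·(-1/36)² = 3/14
CG = −√(3/14) = -0.462910

-0.462910  (= −√(3/14))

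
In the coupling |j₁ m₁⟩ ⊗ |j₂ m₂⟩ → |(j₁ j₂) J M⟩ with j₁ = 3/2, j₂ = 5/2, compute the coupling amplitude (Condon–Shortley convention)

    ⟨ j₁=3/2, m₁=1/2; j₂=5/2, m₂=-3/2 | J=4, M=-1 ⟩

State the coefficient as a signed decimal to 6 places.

j₁+j₂−J=0  J+j₁−j₂=3  J−j₁+j₂=5  j₁+j₂+J+1=9
(j₁±m₁, j₂±m₂, J±M) = (2,1,1,4,3,5)
P² = 4320/7
sum k=0..0:
  [0] +1/48 = 1/48
S = 1/48
C² = P²·S² = 15/56 ; C = +0.517549

+√(15/56) ≈ +0.517549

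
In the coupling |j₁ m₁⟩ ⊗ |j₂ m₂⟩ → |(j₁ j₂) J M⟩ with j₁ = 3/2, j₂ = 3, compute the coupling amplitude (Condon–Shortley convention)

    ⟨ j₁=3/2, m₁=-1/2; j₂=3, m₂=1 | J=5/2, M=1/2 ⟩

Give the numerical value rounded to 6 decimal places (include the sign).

j₁+j₂−J=2  J+j₁−j₂=1  J−j₁+j₂=4  j₁+j₂+J+1=8
(j₁±m₁, j₂±m₂, J±M) = (1,2,4,2,3,2)
P² = 288/35
sum k=1..2:
  [1] −1/6 = -1/6
  [2] +1/8 = 1/8
S = -1/24
C² = P²·S² = 1/70 ; C = -0.119523

-0.119523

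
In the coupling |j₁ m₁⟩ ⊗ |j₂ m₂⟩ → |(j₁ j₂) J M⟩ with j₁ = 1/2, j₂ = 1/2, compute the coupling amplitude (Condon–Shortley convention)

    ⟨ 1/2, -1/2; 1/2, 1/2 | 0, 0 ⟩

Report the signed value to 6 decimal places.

-0.707107  (= −√(1/2))

triangle: 1!×0!×0!/2! = 1/2
(j±m)!: 0!×1!×1!×0!×0!×0! = 1
prefactor² = (2J+1)×Δ×N² = 1/2
  k=1: −1/(1!×0!×0!×0!×0!×0!) = -1
Σ = -1  ⇒  CG² = 1/2×(-1)² = 1/2
CG = −√(1/2) = -0.707107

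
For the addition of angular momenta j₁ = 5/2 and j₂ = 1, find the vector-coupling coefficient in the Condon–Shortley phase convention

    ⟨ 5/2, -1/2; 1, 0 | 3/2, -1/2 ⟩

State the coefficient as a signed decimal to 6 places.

√[4·2!3!0!/6! · 2!3!1!1!1!2!] = √(8/5)
  +(−1)^1/∏(1,1,2,0,1,0)! = -1/2  (running -1/2)
⟨..|..⟩ = √(8/5)·(-1/2) = -0.632456

-0.632456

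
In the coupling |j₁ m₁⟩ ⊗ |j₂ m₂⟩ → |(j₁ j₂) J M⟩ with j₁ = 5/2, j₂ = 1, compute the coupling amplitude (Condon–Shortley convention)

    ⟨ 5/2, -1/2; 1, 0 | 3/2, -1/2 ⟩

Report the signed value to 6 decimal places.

−√(2/5) = -0.632456

j₁+j₂−J=2  J+j₁−j₂=3  J−j₁+j₂=0  j₁+j₂+J+1=6
(j₁±m₁, j₂±m₂, J±M) = (2,3,1,1,1,2)
P² = 8/5
sum k=1..1:
  [1] −1/2 = -1/2
S = -1/2
C² = P²·S² = 2/5 ; C = -0.632456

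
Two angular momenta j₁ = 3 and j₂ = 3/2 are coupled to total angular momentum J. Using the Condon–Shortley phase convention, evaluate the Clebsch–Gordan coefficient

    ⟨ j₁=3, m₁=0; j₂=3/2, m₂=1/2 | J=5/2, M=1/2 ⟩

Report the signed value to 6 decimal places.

−√(6/35) = -0.414039

j₁+j₂−J=2  J+j₁−j₂=4  J−j₁+j₂=1  j₁+j₂+J+1=8
(j₁±m₁, j₂±m₂, J±M) = (3,3,2,1,3,2)
P² = 216/35
sum k=1..2:
  [1] −1/4 = -1/4
  [2] +1/12 = 1/12
S = -1/6
C² = P²·S² = 6/35 ; C = -0.414039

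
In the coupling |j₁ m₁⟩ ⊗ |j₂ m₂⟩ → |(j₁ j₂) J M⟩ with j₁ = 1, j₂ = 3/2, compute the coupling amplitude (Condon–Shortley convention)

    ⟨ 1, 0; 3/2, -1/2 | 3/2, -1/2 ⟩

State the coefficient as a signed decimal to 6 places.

+0.258199  (= +√(1/15))

j₁+j₂−J=1  J+j₁−j₂=1  J−j₁+j₂=2  j₁+j₂+J+1=5
(j₁±m₁, j₂±m₂, J±M) = (1,1,1,2,1,2)
P² = 4/15
sum k=0..1:
  [0] +1/1 = 1
  [1] −1/2 = -1/2
S = 1/2
C² = P²·S² = 1/15 ; C = +0.258199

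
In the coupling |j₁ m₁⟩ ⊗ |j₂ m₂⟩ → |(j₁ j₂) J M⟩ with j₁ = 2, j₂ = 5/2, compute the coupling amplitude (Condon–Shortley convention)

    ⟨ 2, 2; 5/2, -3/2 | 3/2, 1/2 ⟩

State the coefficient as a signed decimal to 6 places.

+√(32/105) = +0.552052

triangle: 3!×1!×2!/7! = 12/5040
(j±m)!: 4!×0!×1!×4!×2!×1! = 1152
prefactor² = (2J+1)×Δ×N² = 384/35
  k=0: +1/(0!×3!×0!×1!×1!×1!) = 1/6
Σ = 1/6  ⇒  CG² = 384/35×1/6² = 32/105
CG = +√(32/105) = +0.552052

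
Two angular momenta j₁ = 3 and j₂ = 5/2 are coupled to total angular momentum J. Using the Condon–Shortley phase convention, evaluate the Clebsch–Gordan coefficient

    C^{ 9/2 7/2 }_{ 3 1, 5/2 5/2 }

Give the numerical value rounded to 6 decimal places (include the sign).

−√(50/99) ≈ -0.710669

j₁+j₂−J=1  J+j₁−j₂=5  J−j₁+j₂=4  j₁+j₂+J+1=11
(j₁±m₁, j₂±m₂, J±M) = (4,2,5,0,8,1)
P² = 1843200/11
sum k=1..1:
  [1] −1/576 = -1/576
S = -1/576
C² = P²·S² = 50/99 ; C = -0.710669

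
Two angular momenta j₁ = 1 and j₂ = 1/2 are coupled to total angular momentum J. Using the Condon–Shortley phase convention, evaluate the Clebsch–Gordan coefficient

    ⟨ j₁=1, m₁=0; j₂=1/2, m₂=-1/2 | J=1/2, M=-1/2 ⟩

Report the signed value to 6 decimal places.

+√(1/3) ≈ +0.577350

triangle: 1!·1!·0!/3! = 1/6
(j±m)!: 1!·1!·0!·1!·0!·1! = 1
prefactor² = (2J+1)·Δ·N² = 1/3
  k=0: +1/(0!·1!·1!·0!·0!·0!) = 1
Σ = 1  ⇒  CG² = 1/3·1² = 1/3
CG = +√(1/3) = +0.577350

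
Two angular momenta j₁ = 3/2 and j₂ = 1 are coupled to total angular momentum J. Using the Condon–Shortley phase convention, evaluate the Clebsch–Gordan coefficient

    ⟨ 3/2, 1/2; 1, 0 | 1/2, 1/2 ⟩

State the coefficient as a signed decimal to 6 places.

-0.577350  (= −√(1/3))

√[2·2!1!0!/4! · 2!1!1!1!1!0!] = √(1/3)
  +(−1)^1/∏(1,1,0,0,1,0)! = -1  (running -1)
⟨..|..⟩ = √(1/3)·(-1) = -0.577350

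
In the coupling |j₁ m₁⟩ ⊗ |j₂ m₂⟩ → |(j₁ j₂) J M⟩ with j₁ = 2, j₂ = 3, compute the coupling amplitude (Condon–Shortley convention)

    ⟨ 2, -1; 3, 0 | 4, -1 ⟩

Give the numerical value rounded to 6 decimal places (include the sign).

−√(3/14) = -0.462910

j₁+j₂−J=1  J+j₁−j₂=3  J−j₁+j₂=5  j₁+j₂+J+1=10
(j₁±m₁, j₂±m₂, J±M) = (1,3,3,3,3,5)
P² = 1944/7
sum k=0..1:
  [0] +1/72 = 1/72
  [1] −1/24 = -1/24
S = -1/36
C² = P²·S² = 3/14 ; C = -0.462910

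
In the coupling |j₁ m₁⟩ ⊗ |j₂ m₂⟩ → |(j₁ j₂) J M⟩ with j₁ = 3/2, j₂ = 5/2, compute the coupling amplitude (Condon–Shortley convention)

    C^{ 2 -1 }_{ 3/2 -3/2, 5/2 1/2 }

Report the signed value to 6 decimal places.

triangle: 2!*1!*3!/7! = 12/5040
(j±m)!: 0!*3!*3!*2!*1!*3! = 432
prefactor² = (2J+1)*Δ*N² = 36/7
  k=2: +1/(2!*0!*1!*1!*0!*2!) = 1/4
Σ = 1/4  ⇒  CG² = 36/7*1/4² = 9/28
CG = +√(9/28) = +0.566947

+0.566947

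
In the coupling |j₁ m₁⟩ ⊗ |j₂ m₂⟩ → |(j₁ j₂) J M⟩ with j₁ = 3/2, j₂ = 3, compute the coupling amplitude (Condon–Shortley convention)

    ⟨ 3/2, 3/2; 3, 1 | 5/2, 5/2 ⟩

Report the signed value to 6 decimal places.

triangle: 2!*1!*4!/8! = 48/40320
(j±m)!: 3!*0!*4!*2!*5!*0! = 34560
prefactor² = (2J+1)*Δ*N² = 1728/7
  k=0: +1/(0!*2!*0!*4!*1!*0!) = 1/48
Σ = 1/48  ⇒  CG² = 1728/7*1/48² = 3/28
CG = +√(3/28) = +0.327327

+√(3/28) = +0.327327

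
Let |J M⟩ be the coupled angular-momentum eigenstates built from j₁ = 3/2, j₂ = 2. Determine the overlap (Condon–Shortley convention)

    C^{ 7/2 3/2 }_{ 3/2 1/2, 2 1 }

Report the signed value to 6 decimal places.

+0.755929  (= +√(4/7))

√[8·0!3!4!/8! · 2!1!3!1!5!2!] = √(576/7)
  +(−1)^0/∏(0,0,1,3,2,1)! = 1/12  (running 1/12)
⟨..|..⟩ = √(576/7)·(1/12) = +0.755929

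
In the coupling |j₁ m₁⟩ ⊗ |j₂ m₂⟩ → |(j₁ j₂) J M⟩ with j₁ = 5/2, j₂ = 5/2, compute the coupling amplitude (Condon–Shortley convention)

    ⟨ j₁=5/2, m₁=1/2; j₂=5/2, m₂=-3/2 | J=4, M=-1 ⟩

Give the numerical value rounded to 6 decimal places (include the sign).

+√(5/14) ≈ +0.597614

triangle: 1!×4!×4!/10! = 576/3628800
(j±m)!: 3!×2!×1!×4!×3!×5! = 207360
prefactor² = (2J+1)×Δ×N² = 10368/35
  k=0: +1/(0!×1!×2!×1!×2!×3!) = 1/24
  k=1: −1/(1!×0!×1!×0!×3!×4!) = -1/144
Σ = 5/144  ⇒  CG² = 10368/35×5/144² = 5/14
CG = +√(5/14) = +0.597614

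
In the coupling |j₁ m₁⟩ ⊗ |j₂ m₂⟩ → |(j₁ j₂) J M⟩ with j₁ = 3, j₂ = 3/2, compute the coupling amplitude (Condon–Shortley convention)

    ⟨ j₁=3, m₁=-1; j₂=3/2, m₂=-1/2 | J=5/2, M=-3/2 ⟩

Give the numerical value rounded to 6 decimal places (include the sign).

-0.591608  (= −√(7/20))

j₁+j₂−J=2  J+j₁−j₂=4  J−j₁+j₂=1  j₁+j₂+J+1=8
(j₁±m₁, j₂±m₂, J±M) = (2,4,1,2,1,4)
P² = 576/35
sum k=0..1:
  [0] +1/48 = 1/48
  [1] −1/6 = -1/6
S = -7/48
C² = P²·S² = 7/20 ; C = -0.591608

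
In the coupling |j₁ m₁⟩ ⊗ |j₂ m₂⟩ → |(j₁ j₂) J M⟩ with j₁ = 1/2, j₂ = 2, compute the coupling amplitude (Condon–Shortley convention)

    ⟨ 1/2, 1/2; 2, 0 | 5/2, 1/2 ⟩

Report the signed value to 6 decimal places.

+√(3/5) = +0.774597

√[6·0!1!4!/6! · 1!0!2!2!3!2!] = √(48/5)
  +(−1)^0/∏(0,0,0,2,1,2)! = 1/4  (running 1/4)
⟨..|..⟩ = √(48/5)·(1/4) = +0.774597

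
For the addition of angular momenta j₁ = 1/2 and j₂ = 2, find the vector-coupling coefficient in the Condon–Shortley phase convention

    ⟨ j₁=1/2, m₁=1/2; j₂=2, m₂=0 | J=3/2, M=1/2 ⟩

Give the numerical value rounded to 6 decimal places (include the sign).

+√(2/5) ≈ +0.632456

j₁+j₂−J=1  J+j₁−j₂=0  J−j₁+j₂=3  j₁+j₂+J+1=5
(j₁±m₁, j₂±m₂, J±M) = (1,0,2,2,2,1)
P² = 8/5
sum k=0..0:
  [0] +1/2 = 1/2
S = 1/2
C² = P²·S² = 2/5 ; C = +0.632456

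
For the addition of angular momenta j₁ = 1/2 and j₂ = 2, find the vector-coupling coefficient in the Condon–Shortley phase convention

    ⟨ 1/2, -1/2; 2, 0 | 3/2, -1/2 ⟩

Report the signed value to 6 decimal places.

√[4·1!0!3!/5! · 0!1!2!2!1!2!] = √(8/5)
  +(−1)^1/∏(1,0,0,1,0,2)! = -1/2  (running -1/2)
⟨..|..⟩ = √(8/5)·(-1/2) = -0.632456

-0.632456  (= −√(2/5))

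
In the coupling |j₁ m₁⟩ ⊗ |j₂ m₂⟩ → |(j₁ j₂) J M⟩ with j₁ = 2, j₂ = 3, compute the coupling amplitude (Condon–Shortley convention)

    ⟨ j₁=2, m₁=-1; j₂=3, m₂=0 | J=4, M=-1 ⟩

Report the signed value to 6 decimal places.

triangle: 1!×3!×5!/10! = 720/3628800
(j±m)!: 1!×3!×3!×3!×3!×5! = 155520
prefactor² = (2J+1)×Δ×N² = 1944/7
  k=0: +1/(0!×1!×3!×3!×0!×2!) = 1/72
  k=1: −1/(1!×0!×2!×2!×1!×3!) = -1/24
Σ = -1/36  ⇒  CG² = 1944/7×(-1/36)² = 3/14
CG = −√(3/14) = -0.462910

−√(3/14) ≈ -0.462910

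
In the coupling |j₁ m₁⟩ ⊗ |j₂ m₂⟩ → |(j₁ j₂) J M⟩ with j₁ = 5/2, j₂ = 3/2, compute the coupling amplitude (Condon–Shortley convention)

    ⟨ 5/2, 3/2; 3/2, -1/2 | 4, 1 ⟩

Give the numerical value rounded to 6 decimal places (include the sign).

+√(15/56) = +0.517549

j₁+j₂−J=0  J+j₁−j₂=5  J−j₁+j₂=3  j₁+j₂+J+1=9
(j₁±m₁, j₂±m₂, J±M) = (4,1,1,2,5,3)
P² = 4320/7
sum k=0..0:
  [0] +1/48 = 1/48
S = 1/48
C² = P²·S² = 15/56 ; C = +0.517549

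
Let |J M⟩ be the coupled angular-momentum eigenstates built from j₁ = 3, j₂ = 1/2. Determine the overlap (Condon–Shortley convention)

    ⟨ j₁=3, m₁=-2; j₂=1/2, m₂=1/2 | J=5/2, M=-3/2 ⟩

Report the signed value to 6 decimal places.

√[6·1!5!0!/7! · 1!5!1!0!1!4!] = √(2880/7)
  +(−1)^1/∏(1,0,4,0,1,0)! = -1/24  (running -1/24)
⟨..|..⟩ = √(2880/7)·(-1/24) = -0.845154

−√(5/7) = -0.845154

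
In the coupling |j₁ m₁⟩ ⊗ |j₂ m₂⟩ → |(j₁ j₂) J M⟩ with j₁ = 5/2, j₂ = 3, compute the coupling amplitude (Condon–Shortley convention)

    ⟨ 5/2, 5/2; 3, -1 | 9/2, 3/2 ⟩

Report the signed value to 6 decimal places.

+√(50/231) = +0.465242

triangle: 1!·4!·5!/11! = 2880/39916800
(j±m)!: 5!·0!·2!·4!·6!·3! = 24883200
prefactor² = (2J+1)·Δ·N² = 1382400/77
  k=0: +1/(0!·1!·0!·2!·4!·3!) = 1/288
Σ = 1/288  ⇒  CG² = 1382400/77·1/288² = 50/231
CG = +√(50/231) = +0.465242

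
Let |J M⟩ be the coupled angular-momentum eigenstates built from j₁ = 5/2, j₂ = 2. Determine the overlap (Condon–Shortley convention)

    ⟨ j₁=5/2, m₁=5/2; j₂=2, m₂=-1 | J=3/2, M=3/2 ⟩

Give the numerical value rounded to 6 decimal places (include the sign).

triangle: 3!·2!·1!/7! = 12/5040
(j±m)!: 5!·0!·1!·3!·3!·0! = 4320
prefactor² = (2J+1)·Δ·N² = 288/7
  k=0: +1/(0!·3!·0!·1!·2!·0!) = 1/12
Σ = 1/12  ⇒  CG² = 288/7·1/12² = 2/7
CG = +√(2/7) = +0.534522

+√(2/7) = +0.534522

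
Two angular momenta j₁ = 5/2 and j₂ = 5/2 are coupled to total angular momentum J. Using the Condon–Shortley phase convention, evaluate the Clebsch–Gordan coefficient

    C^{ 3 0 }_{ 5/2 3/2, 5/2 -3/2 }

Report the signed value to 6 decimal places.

+0.521749

√[7·2!3!3!/9! · 4!1!1!4!3!3!] = √(144/5)
  +(−1)^0/∏(0,2,1,1,2,2)! = 1/8  (running 1/8)
  +(−1)^1/∏(1,1,0,0,3,3)! = -1/36  (running 7/72)
⟨..|..⟩ = √(144/5)·(7/72) = +0.521749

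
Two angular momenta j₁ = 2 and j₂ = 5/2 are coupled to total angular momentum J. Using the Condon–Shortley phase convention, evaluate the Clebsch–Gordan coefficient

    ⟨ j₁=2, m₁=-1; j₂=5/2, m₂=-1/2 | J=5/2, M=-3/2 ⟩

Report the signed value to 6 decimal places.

−√(6/35) ≈ -0.414039

triangle: 2!·2!·3!/8! = 24/40320
(j±m)!: 1!·3!·2!·3!·1!·4! = 1728
prefactor² = (2J+1)·Δ·N² = 216/35
  k=1: −1/(1!·1!·2!·1!·0!·2!) = -1/4
  k=2: +1/(2!·0!·1!·0!·1!·3!) = 1/12
Σ = -1/6  ⇒  CG² = 216/35·(-1/6)² = 6/35
CG = −√(6/35) = -0.414039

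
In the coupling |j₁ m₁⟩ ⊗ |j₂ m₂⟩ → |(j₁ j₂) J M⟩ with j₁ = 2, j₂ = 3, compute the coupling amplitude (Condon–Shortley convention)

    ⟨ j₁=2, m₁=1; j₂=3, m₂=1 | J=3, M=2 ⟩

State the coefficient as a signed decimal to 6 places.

-0.500000

j₁+j₂−J=2  J+j₁−j₂=2  J−j₁+j₂=4  j₁+j₂+J+1=9
(j₁±m₁, j₂±m₂, J±M) = (3,1,4,2,5,1)
P² = 64
sum k=0..1:
  [0] +1/48 = 1/48
  [1] −1/12 = -1/12
S = -1/16
C² = P²·S² = 1/4 ; C = -0.500000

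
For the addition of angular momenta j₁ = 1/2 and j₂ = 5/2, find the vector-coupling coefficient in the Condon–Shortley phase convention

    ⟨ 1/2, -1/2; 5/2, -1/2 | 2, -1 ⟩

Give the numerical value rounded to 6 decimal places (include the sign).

-0.577350

j₁+j₂−J=1  J+j₁−j₂=0  J−j₁+j₂=4  j₁+j₂+J+1=6
(j₁±m₁, j₂±m₂, J±M) = (0,1,2,3,1,3)
P² = 12
sum k=1..1:
  [1] −1/6 = -1/6
S = -1/6
C² = P²·S² = 1/3 ; C = -0.577350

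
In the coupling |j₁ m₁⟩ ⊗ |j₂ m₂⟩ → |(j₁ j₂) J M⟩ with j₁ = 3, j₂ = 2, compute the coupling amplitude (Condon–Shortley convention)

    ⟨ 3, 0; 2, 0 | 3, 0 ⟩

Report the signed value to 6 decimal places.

−√(4/15) = -0.516398

√[7·2!4!2!/9! · 3!3!2!2!3!3!] = √(48/5)
  +(−1)^0/∏(0,2,3,2,1,0)! = 1/24  (running 1/24)
  +(−1)^1/∏(1,1,2,1,2,1)! = -1/4  (running -5/24)
  +(−1)^2/∏(2,0,1,0,3,2)! = 1/24  (running -1/6)
⟨..|..⟩ = √(48/5)·(-1/6) = -0.516398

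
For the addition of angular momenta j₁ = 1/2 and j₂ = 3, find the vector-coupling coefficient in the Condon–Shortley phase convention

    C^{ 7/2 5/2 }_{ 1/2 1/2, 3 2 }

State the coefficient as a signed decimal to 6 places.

+0.925820  (= +√(6/7))

triangle: 0!×1!×6!/8! = 720/40320
(j±m)!: 1!×0!×5!×1!×6!×1! = 86400
prefactor² = (2J+1)×Δ×N² = 86400/7
  k=0: +1/(0!×0!×0!×5!×1!×1!) = 1/120
Σ = 1/120  ⇒  CG² = 86400/7×1/120² = 6/7
CG = +√(6/7) = +0.925820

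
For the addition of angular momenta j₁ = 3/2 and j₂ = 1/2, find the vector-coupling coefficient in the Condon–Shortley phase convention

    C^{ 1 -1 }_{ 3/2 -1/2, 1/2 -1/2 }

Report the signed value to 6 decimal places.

triangle: 1!·2!·0!/4! = 2/24
(j±m)!: 1!·2!·0!·1!·0!·2! = 4
prefactor² = (2J+1)·Δ·N² = 1
  k=0: +1/(0!·1!·2!·0!·0!·0!) = 1/2
Σ = 1/2  ⇒  CG² = 1·1/2² = 1/4
CG = +√(1/4) = +0.500000

+√(1/4) = +0.500000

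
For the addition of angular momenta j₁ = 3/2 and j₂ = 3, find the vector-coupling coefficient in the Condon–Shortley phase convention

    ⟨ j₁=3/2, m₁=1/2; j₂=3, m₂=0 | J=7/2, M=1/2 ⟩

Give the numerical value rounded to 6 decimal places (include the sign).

+0.308607

triangle: 1!×2!×5!/9! = 240/362880
(j±m)!: 2!×1!×3!×3!×4!×3! = 10368
prefactor² = (2J+1)×Δ×N² = 384/7
  k=0: +1/(0!×1!×1!×3!×1!×2!) = 1/12
  k=1: −1/(1!×0!×0!×2!×2!×3!) = -1/24
Σ = 1/24  ⇒  CG² = 384/7×1/24² = 2/21
CG = +√(2/21) = +0.308607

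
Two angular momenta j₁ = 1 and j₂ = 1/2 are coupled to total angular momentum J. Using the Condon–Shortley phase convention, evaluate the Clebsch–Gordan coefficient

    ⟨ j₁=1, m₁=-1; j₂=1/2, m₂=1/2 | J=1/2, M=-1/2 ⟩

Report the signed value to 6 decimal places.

j₁+j₂−J=1  J+j₁−j₂=1  J−j₁+j₂=0  j₁+j₂+J+1=3
(j₁±m₁, j₂±m₂, J±M) = (0,2,1,0,0,1)
P² = 2/3
sum k=1..1:
  [1] −1/1 = -1
S = -1
C² = P²·S² = 2/3 ; C = -0.816497

-0.816497  (= −√(2/3))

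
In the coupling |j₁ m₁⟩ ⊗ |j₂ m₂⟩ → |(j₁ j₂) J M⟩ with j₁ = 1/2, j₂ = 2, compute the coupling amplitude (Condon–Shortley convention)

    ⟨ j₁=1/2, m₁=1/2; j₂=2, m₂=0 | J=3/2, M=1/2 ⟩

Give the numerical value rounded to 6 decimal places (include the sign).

+√(2/5) ≈ +0.632456

j₁+j₂−J=1  J+j₁−j₂=0  J−j₁+j₂=3  j₁+j₂+J+1=5
(j₁±m₁, j₂±m₂, J±M) = (1,0,2,2,2,1)
P² = 8/5
sum k=0..0:
  [0] +1/2 = 1/2
S = 1/2
C² = P²·S² = 2/5 ; C = +0.632456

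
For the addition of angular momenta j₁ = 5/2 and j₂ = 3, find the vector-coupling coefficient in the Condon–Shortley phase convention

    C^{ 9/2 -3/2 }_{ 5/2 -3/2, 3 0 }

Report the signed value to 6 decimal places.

triangle: 1!*4!*5!/11! = 2880/39916800
(j±m)!: 1!*4!*3!*3!*3!*6! = 3732480
prefactor² = (2J+1)*Δ*N² = 207360/77
  k=0: +1/(0!*1!*4!*3!*0!*2!) = 1/288
  k=1: −1/(1!*0!*3!*2!*1!*3!) = -1/72
Σ = -1/96  ⇒  CG² = 207360/77*(-1/96)² = 45/154
CG = −√(45/154) = -0.540562

−√(45/154) ≈ -0.540562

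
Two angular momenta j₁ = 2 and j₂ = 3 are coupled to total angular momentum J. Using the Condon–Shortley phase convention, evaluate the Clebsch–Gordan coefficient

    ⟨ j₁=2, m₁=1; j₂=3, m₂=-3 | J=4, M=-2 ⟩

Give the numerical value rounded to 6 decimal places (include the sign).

triangle: 1!×3!×5!/10! = 720/3628800
(j±m)!: 3!×1!×0!×6!×2!×6! = 6220800
prefactor² = (2J+1)×Δ×N² = 77760/7
  k=0: +1/(0!×1!×1!×0!×2!×5!) = 1/240
Σ = 1/240  ⇒  CG² = 77760/7×1/240² = 27/140
CG = +√(27/140) = +0.439155

+0.439155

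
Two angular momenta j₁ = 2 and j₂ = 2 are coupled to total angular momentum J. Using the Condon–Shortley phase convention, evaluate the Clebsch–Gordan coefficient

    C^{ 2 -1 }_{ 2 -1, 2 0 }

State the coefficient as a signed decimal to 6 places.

j₁+j₂−J=2  J+j₁−j₂=2  J−j₁+j₂=2  j₁+j₂+J+1=7
(j₁±m₁, j₂±m₂, J±M) = (1,3,2,2,1,3)
P² = 8/7
sum k=1..2:
  [1] −1/2 = -1/2
  [2] +1/4 = 1/4
S = -1/4
C² = P²·S² = 1/14 ; C = -0.267261

−√(1/14) ≈ -0.267261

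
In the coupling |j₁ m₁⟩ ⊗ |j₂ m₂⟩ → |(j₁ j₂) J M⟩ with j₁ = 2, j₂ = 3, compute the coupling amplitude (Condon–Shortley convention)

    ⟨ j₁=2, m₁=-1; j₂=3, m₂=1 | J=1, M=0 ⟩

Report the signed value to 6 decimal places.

-0.478091  (= −√(8/35))

j₁+j₂−J=4  J+j₁−j₂=0  J−j₁+j₂=2  j₁+j₂+J+1=7
(j₁±m₁, j₂±m₂, J±M) = (1,3,4,2,1,1)
P² = 288/35
sum k=3..3:
  [3] −1/6 = -1/6
S = -1/6
C² = P²·S² = 8/35 ; C = -0.478091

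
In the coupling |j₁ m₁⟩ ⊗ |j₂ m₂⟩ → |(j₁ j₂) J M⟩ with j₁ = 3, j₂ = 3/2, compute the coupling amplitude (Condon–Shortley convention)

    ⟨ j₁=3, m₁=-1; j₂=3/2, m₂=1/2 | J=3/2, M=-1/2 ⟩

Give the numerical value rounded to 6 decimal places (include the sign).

√[4·3!3!0!/7! · 2!4!2!1!1!2!] = √(192/35)
  +(−1)^2/∏(2,1,2,0,1,0)! = 1/4  (running 1/4)
⟨..|..⟩ = √(192/35)·(1/4) = +0.585540

+0.585540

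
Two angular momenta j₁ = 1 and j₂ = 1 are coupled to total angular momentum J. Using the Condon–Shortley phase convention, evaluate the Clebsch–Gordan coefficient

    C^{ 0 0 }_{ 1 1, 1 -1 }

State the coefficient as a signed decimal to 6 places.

√[1·2!0!0!/3! · 2!0!0!2!0!0!] = √(4/3)
  +(−1)^0/∏(0,2,0,0,0,0)! = 1/2  (running 1/2)
⟨..|..⟩ = √(4/3)·(1/2) = +0.577350

+0.577350  (= +√(1/3))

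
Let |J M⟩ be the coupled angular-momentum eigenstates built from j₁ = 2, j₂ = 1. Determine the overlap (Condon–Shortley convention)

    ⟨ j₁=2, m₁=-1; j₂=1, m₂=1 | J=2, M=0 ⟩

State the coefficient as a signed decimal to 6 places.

-0.707107

j₁+j₂−J=1  J+j₁−j₂=3  J−j₁+j₂=1  j₁+j₂+J+1=6
(j₁±m₁, j₂±m₂, J±M) = (1,3,2,0,2,2)
P² = 2
sum k=1..1:
  [1] −1/2 = -1/2
S = -1/2
C² = P²·S² = 1/2 ; C = -0.707107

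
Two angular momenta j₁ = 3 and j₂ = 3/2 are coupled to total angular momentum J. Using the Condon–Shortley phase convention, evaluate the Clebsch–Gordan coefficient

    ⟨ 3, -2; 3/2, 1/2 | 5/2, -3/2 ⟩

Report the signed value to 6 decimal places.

triangle: 2!×4!×1!/8! = 48/40320
(j±m)!: 1!×5!×2!×1!×1!×4! = 5760
prefactor² = (2J+1)×Δ×N² = 288/7
  k=1: −1/(1!×1!×4!×1!×0!×0!) = -1/24
  k=2: +1/(2!×0!×3!×0!×1!×1!) = 1/12
Σ = 1/24  ⇒  CG² = 288/7×1/24² = 1/14
CG = +√(1/14) = +0.267261

+√(1/14) ≈ +0.267261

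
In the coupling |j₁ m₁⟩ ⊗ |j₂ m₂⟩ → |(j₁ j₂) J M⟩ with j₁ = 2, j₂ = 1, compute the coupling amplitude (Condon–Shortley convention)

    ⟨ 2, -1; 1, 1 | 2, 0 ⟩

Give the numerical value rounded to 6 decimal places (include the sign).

−√(1/2) ≈ -0.707107

√[5·1!3!1!/6! · 1!3!2!0!2!2!] = √(2)
  +(−1)^1/∏(1,0,2,1,1,0)! = -1/2  (running -1/2)
⟨..|..⟩ = √(2)·(-1/2) = -0.707107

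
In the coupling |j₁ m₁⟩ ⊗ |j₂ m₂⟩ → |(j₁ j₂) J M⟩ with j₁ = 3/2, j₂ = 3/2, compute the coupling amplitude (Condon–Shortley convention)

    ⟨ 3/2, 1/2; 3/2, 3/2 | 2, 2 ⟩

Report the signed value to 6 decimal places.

-0.707107  (= −√(1/2))

triangle: 1!·2!·2!/6! = 4/720
(j±m)!: 2!·1!·3!·0!·4!·0! = 288
prefactor² = (2J+1)·Δ·N² = 8
  k=1: −1/(1!·0!·0!·2!·2!·0!) = -1/4
Σ = -1/4  ⇒  CG² = 8·(-1/4)² = 1/2
CG = −√(1/2) = -0.707107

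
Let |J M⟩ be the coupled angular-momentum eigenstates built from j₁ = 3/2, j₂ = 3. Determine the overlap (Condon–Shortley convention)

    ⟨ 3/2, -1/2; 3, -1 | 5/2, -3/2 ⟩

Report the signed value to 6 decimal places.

-0.591608

triangle: 2!×1!×4!/8! = 48/40320
(j±m)!: 1!×2!×2!×4!×1!×4! = 2304
prefactor² = (2J+1)×Δ×N² = 576/35
  k=1: −1/(1!×1!×1!×1!×0!×3!) = -1/6
  k=2: +1/(2!×0!×0!×0!×1!×4!) = 1/48
Σ = -7/48  ⇒  CG² = 576/35×(-7/48)² = 7/20
CG = −√(7/20) = -0.591608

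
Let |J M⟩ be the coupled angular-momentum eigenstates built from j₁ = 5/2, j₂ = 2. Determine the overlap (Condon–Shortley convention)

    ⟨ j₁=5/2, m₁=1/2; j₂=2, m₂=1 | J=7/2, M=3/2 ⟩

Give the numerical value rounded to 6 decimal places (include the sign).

j₁+j₂−J=1  J+j₁−j₂=4  J−j₁+j₂=3  j₁+j₂+J+1=9
(j₁±m₁, j₂±m₂, J±M) = (3,2,3,1,5,2)
P² = 384/7
sum k=0..1:
  [0] +1/24 = 1/24
  [1] −1/12 = -1/12
S = -1/24
C² = P²·S² = 2/21 ; C = -0.308607

-0.308607  (= −√(2/21))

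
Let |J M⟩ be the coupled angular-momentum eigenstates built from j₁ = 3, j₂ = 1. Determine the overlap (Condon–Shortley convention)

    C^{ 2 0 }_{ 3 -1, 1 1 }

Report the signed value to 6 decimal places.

+√(2/7) = +0.534522

√[5·2!4!0!/7! · 2!4!2!0!2!2!] = √(128/7)
  +(−1)^2/∏(2,0,2,0,2,0)! = 1/8  (running 1/8)
⟨..|..⟩ = √(128/7)·(1/8) = +0.534522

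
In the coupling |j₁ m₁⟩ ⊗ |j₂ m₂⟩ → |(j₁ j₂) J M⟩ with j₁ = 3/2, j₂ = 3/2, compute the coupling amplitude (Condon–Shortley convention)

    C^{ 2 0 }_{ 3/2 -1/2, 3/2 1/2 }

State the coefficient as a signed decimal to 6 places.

−√(1/4) ≈ -0.500000

triangle: 1!*2!*2!/6! = 4/720
(j±m)!: 1!*2!*2!*1!*2!*2! = 16
prefactor² = (2J+1)*Δ*N² = 4/9
  k=0: +1/(0!*1!*2!*2!*0!*0!) = 1/4
  k=1: −1/(1!*0!*1!*1!*1!*1!) = -1
Σ = -3/4  ⇒  CG² = 4/9*(-3/4)² = 1/4
CG = −√(1/4) = -0.500000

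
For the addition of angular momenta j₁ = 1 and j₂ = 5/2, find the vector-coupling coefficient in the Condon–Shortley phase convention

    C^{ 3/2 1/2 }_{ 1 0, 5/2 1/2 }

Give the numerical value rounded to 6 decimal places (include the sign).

-0.632456  (= −√(2/5))

j₁+j₂−J=2  J+j₁−j₂=0  J−j₁+j₂=3  j₁+j₂+J+1=6
(j₁±m₁, j₂±m₂, J±M) = (1,1,3,2,2,1)
P² = 8/5
sum k=1..1:
  [1] −1/2 = -1/2
S = -1/2
C² = P²·S² = 2/5 ; C = -0.632456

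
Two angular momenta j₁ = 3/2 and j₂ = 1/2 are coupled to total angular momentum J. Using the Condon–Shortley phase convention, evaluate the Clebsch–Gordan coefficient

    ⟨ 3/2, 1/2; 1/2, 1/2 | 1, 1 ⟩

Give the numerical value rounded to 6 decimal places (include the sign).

triangle: 1!×2!×0!/4! = 2/24
(j±m)!: 2!×1!×1!×0!×2!×0! = 4
prefactor² = (2J+1)×Δ×N² = 1
  k=1: −1/(1!×0!×0!×0!×2!×0!) = -1/2
Σ = -1/2  ⇒  CG² = 1×(-1/2)² = 1/4
CG = −√(1/4) = -0.500000

−√(1/4) ≈ -0.500000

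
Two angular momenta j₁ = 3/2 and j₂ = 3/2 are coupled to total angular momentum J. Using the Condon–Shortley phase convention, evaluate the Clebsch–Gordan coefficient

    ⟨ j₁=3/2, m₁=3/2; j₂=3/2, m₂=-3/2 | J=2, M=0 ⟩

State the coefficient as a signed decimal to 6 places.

triangle: 1!*2!*2!/6! = 4/720
(j±m)!: 3!*0!*0!*3!*2!*2! = 144
prefactor² = (2J+1)*Δ*N² = 4
  k=0: +1/(0!*1!*0!*0!*2!*2!) = 1/4
Σ = 1/4  ⇒  CG² = 4*1/4² = 1/4
CG = +√(1/4) = +0.500000

+√(1/4) ≈ +0.500000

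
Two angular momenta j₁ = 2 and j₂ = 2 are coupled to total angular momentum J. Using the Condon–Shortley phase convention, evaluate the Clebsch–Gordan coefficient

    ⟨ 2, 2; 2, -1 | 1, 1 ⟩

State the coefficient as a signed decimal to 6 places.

√[3·3!1!1!/6! · 4!0!1!3!2!0!] = √(36/5)
  +(−1)^0/∏(0,3,0,1,1,0)! = 1/6  (running 1/6)
⟨..|..⟩ = √(36/5)·(1/6) = +0.447214

+0.447214  (= +√(1/5))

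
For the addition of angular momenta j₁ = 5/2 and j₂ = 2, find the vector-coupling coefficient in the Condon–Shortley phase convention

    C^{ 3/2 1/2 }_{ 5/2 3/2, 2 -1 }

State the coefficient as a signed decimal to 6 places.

√[4·3!2!1!/7! · 4!1!1!3!2!1!] = √(96/35)
  +(−1)^0/∏(0,3,1,1,1,0)! = 1/6  (running 1/6)
  +(−1)^1/∏(1,2,0,0,2,1)! = -1/4  (running -1/12)
⟨..|..⟩ = √(96/35)·(-1/12) = -0.138013

−√(2/105) ≈ -0.138013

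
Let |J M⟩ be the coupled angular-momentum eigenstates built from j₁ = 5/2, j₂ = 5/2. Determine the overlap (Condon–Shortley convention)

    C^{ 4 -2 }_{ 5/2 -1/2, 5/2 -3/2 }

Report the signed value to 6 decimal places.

+√(5/28) ≈ +0.422577

j₁+j₂−J=1  J+j₁−j₂=4  J−j₁+j₂=4  j₁+j₂+J+1=10
(j₁±m₁, j₂±m₂, J±M) = (2,3,1,4,2,6)
P² = 20736/35
sum k=0..1:
  [0] +1/36 = 1/36
  [1] −1/96 = -1/96
S = 5/288
C² = P²·S² = 5/28 ; C = +0.422577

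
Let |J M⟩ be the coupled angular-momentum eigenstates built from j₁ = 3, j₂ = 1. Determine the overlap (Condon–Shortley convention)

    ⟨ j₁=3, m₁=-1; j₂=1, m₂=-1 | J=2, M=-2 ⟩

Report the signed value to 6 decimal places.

√[5·2!4!0!/7! · 2!4!0!2!0!4!] = √(768/7)
  +(−1)^0/∏(0,2,4,0,0,0)! = 1/48  (running 1/48)
⟨..|..⟩ = √(768/7)·(1/48) = +0.218218

+0.218218  (= +√(1/21))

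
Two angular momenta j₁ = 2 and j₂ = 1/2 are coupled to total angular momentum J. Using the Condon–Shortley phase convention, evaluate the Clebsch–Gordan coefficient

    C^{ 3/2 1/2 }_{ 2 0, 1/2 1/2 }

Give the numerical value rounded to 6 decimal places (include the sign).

triangle: 1!×3!×0!/5! = 6/120
(j±m)!: 2!×2!×1!×0!×2!×1! = 8
prefactor² = (2J+1)×Δ×N² = 8/5
  k=1: −1/(1!×0!×1!×0!×2!×0!) = -1/2
Σ = -1/2  ⇒  CG² = 8/5×(-1/2)² = 2/5
CG = −√(2/5) = -0.632456

−√(2/5) = -0.632456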